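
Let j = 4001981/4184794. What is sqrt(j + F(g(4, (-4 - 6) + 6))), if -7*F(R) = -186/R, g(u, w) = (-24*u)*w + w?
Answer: sqrt(1986919623136267715)/1391444005 ≈ 1.0130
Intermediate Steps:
g(u, w) = w - 24*u*w (g(u, w) = -24*u*w + w = w - 24*u*w)
j = 4001981/4184794 (j = 4001981*(1/4184794) = 4001981/4184794 ≈ 0.95632)
F(R) = 186/(7*R) (F(R) = -(-186)/(7*R) = 186/(7*R))
sqrt(j + F(g(4, (-4 - 6) + 6))) = sqrt(4001981/4184794 + 186/(7*((((-4 - 6) + 6)*(1 - 24*4))))) = sqrt(4001981/4184794 + 186/(7*(((-10 + 6)*(1 - 96))))) = sqrt(4001981/4184794 + 186/(7*((-4*(-95))))) = sqrt(4001981/4184794 + (186/7)/380) = sqrt(4001981/4184794 + (186/7)*(1/380)) = sqrt(4001981/4184794 + 93/1330) = sqrt(1427955143/1391444005) = sqrt(1986919623136267715)/1391444005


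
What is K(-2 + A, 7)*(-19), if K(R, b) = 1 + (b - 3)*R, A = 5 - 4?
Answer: 57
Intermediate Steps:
A = 1
K(R, b) = 1 + R*(-3 + b) (K(R, b) = 1 + (-3 + b)*R = 1 + R*(-3 + b))
K(-2 + A, 7)*(-19) = (1 - 3*(-2 + 1) + (-2 + 1)*7)*(-19) = (1 - 3*(-1) - 1*7)*(-19) = (1 + 3 - 7)*(-19) = -3*(-19) = 57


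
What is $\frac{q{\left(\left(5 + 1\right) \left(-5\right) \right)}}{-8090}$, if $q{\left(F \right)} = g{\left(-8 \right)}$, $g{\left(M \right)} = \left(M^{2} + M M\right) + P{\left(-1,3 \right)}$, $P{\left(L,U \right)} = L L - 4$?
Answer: $- \frac{25}{1618} \approx -0.015451$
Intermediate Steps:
$P{\left(L,U \right)} = -4 + L^{2}$ ($P{\left(L,U \right)} = L^{2} - 4 = -4 + L^{2}$)
$g{\left(M \right)} = -3 + 2 M^{2}$ ($g{\left(M \right)} = \left(M^{2} + M M\right) - \left(4 - \left(-1\right)^{2}\right) = \left(M^{2} + M^{2}\right) + \left(-4 + 1\right) = 2 M^{2} - 3 = -3 + 2 M^{2}$)
$q{\left(F \right)} = 125$ ($q{\left(F \right)} = -3 + 2 \left(-8\right)^{2} = -3 + 2 \cdot 64 = -3 + 128 = 125$)
$\frac{q{\left(\left(5 + 1\right) \left(-5\right) \right)}}{-8090} = \frac{125}{-8090} = 125 \left(- \frac{1}{8090}\right) = - \frac{25}{1618}$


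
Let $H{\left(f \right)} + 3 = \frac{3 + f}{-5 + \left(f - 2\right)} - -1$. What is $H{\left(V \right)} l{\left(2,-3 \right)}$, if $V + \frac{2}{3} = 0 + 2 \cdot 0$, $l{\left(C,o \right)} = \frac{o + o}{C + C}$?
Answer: $\frac{159}{46} \approx 3.4565$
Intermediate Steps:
$l{\left(C,o \right)} = \frac{o}{C}$ ($l{\left(C,o \right)} = \frac{2 o}{2 C} = 2 o \frac{1}{2 C} = \frac{o}{C}$)
$V = - \frac{2}{3}$ ($V = - \frac{2}{3} + \left(0 + 2 \cdot 0\right) = - \frac{2}{3} + \left(0 + 0\right) = - \frac{2}{3} + 0 = - \frac{2}{3} \approx -0.66667$)
$H{\left(f \right)} = -2 + \frac{3 + f}{-7 + f}$ ($H{\left(f \right)} = -3 + \left(\frac{3 + f}{-5 + \left(f - 2\right)} - -1\right) = -3 + \left(\frac{3 + f}{-5 + \left(f - 2\right)} + 1\right) = -3 + \left(\frac{3 + f}{-5 + \left(-2 + f\right)} + 1\right) = -3 + \left(\frac{3 + f}{-7 + f} + 1\right) = -3 + \left(1 + \frac{3 + f}{-7 + f}\right) = -2 + \frac{3 + f}{-7 + f}$)
$H{\left(V \right)} l{\left(2,-3 \right)} = \frac{17 - - \frac{2}{3}}{-7 - \frac{2}{3}} \left(- \frac{3}{2}\right) = \frac{17 + \frac{2}{3}}{- \frac{23}{3}} \left(\left(-3\right) \frac{1}{2}\right) = \left(- \frac{3}{23}\right) \frac{53}{3} \left(- \frac{3}{2}\right) = \left(- \frac{53}{23}\right) \left(- \frac{3}{2}\right) = \frac{159}{46}$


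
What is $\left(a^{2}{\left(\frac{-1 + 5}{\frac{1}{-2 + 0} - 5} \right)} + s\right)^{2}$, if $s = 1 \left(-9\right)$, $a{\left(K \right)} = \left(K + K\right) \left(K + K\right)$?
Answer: $\frac{4386810289}{214358881} \approx 20.465$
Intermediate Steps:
$a{\left(K \right)} = 4 K^{2}$ ($a{\left(K \right)} = 2 K 2 K = 4 K^{2}$)
$s = -9$
$\left(a^{2}{\left(\frac{-1 + 5}{\frac{1}{-2 + 0} - 5} \right)} + s\right)^{2} = \left(\left(4 \left(\frac{-1 + 5}{\frac{1}{-2 + 0} - 5}\right)^{2}\right)^{2} - 9\right)^{2} = \left(\left(4 \left(\frac{4}{\frac{1}{-2} - 5}\right)^{2}\right)^{2} - 9\right)^{2} = \left(\left(4 \left(\frac{4}{- \frac{1}{2} - 5}\right)^{2}\right)^{2} - 9\right)^{2} = \left(\left(4 \left(\frac{4}{- \frac{11}{2}}\right)^{2}\right)^{2} - 9\right)^{2} = \left(\left(4 \left(4 \left(- \frac{2}{11}\right)\right)^{2}\right)^{2} - 9\right)^{2} = \left(\left(4 \left(- \frac{8}{11}\right)^{2}\right)^{2} - 9\right)^{2} = \left(\left(4 \cdot \frac{64}{121}\right)^{2} - 9\right)^{2} = \left(\left(\frac{256}{121}\right)^{2} - 9\right)^{2} = \left(\frac{65536}{14641} - 9\right)^{2} = \left(- \frac{66233}{14641}\right)^{2} = \frac{4386810289}{214358881}$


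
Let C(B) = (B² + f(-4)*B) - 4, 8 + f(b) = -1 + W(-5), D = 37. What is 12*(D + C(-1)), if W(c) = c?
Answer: 576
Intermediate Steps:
f(b) = -14 (f(b) = -8 + (-1 - 5) = -8 - 6 = -14)
C(B) = -4 + B² - 14*B (C(B) = (B² - 14*B) - 4 = -4 + B² - 14*B)
12*(D + C(-1)) = 12*(37 + (-4 + (-1)² - 14*(-1))) = 12*(37 + (-4 + 1 + 14)) = 12*(37 + 11) = 12*48 = 576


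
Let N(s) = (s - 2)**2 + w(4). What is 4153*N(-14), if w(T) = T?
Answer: 1079780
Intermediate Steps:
N(s) = 4 + (-2 + s)**2 (N(s) = (s - 2)**2 + 4 = (-2 + s)**2 + 4 = 4 + (-2 + s)**2)
4153*N(-14) = 4153*(4 + (-2 - 14)**2) = 4153*(4 + (-16)**2) = 4153*(4 + 256) = 4153*260 = 1079780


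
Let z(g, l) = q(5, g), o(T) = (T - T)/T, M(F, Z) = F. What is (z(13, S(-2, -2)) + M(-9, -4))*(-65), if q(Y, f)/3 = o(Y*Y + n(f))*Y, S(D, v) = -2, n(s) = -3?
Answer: 585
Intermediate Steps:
o(T) = 0 (o(T) = 0/T = 0)
q(Y, f) = 0 (q(Y, f) = 3*(0*Y) = 3*0 = 0)
z(g, l) = 0
(z(13, S(-2, -2)) + M(-9, -4))*(-65) = (0 - 9)*(-65) = -9*(-65) = 585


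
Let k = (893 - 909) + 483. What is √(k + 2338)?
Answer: √2805 ≈ 52.962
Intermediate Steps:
k = 467 (k = -16 + 483 = 467)
√(k + 2338) = √(467 + 2338) = √2805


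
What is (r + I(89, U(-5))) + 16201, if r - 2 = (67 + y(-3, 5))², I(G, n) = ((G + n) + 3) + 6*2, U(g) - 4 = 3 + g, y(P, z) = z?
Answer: 21493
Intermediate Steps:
U(g) = 7 + g (U(g) = 4 + (3 + g) = 7 + g)
I(G, n) = 15 + G + n (I(G, n) = (3 + G + n) + 12 = 15 + G + n)
r = 5186 (r = 2 + (67 + 5)² = 2 + 72² = 2 + 5184 = 5186)
(r + I(89, U(-5))) + 16201 = (5186 + (15 + 89 + (7 - 5))) + 16201 = (5186 + (15 + 89 + 2)) + 16201 = (5186 + 106) + 16201 = 5292 + 16201 = 21493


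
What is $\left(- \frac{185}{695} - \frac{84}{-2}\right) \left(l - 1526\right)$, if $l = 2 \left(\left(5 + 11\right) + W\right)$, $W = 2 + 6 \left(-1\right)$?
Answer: $- \frac{8713102}{139} \approx -62684.0$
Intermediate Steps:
$W = -4$ ($W = 2 - 6 = -4$)
$l = 24$ ($l = 2 \left(\left(5 + 11\right) - 4\right) = 2 \left(16 - 4\right) = 2 \cdot 12 = 24$)
$\left(- \frac{185}{695} - \frac{84}{-2}\right) \left(l - 1526\right) = \left(- \frac{185}{695} - \frac{84}{-2}\right) \left(24 - 1526\right) = \left(\left(-185\right) \frac{1}{695} - -42\right) \left(-1502\right) = \left(- \frac{37}{139} + 42\right) \left(-1502\right) = \frac{5801}{139} \left(-1502\right) = - \frac{8713102}{139}$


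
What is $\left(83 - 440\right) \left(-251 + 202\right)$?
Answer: $17493$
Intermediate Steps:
$\left(83 - 440\right) \left(-251 + 202\right) = \left(-357\right) \left(-49\right) = 17493$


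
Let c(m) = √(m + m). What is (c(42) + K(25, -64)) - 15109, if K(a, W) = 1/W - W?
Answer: -962881/64 + 2*√21 ≈ -15036.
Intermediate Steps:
c(m) = √2*√m (c(m) = √(2*m) = √2*√m)
(c(42) + K(25, -64)) - 15109 = (√2*√42 + (1/(-64) - 1*(-64))) - 15109 = (2*√21 + (-1/64 + 64)) - 15109 = (2*√21 + 4095/64) - 15109 = (4095/64 + 2*√21) - 15109 = -962881/64 + 2*√21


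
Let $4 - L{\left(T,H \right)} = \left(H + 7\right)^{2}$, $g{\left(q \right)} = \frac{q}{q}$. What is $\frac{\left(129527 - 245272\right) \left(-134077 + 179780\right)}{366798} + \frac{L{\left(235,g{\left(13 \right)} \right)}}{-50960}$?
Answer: $- \frac{6739324068193}{467300652} \approx -14422.0$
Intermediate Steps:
$g{\left(q \right)} = 1$
$L{\left(T,H \right)} = 4 - \left(7 + H\right)^{2}$ ($L{\left(T,H \right)} = 4 - \left(H + 7\right)^{2} = 4 - \left(7 + H\right)^{2}$)
$\frac{\left(129527 - 245272\right) \left(-134077 + 179780\right)}{366798} + \frac{L{\left(235,g{\left(13 \right)} \right)}}{-50960} = \frac{\left(129527 - 245272\right) \left(-134077 + 179780\right)}{366798} + \frac{4 - \left(7 + 1\right)^{2}}{-50960} = \left(-115745\right) 45703 \cdot \frac{1}{366798} + \left(4 - 8^{2}\right) \left(- \frac{1}{50960}\right) = \left(-5289893735\right) \frac{1}{366798} + \left(4 - 64\right) \left(- \frac{1}{50960}\right) = - \frac{5289893735}{366798} + \left(4 - 64\right) \left(- \frac{1}{50960}\right) = - \frac{5289893735}{366798} - - \frac{3}{2548} = - \frac{5289893735}{366798} + \frac{3}{2548} = - \frac{6739324068193}{467300652}$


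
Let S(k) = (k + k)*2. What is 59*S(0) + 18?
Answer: 18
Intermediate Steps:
S(k) = 4*k (S(k) = (2*k)*2 = 4*k)
59*S(0) + 18 = 59*(4*0) + 18 = 59*0 + 18 = 0 + 18 = 18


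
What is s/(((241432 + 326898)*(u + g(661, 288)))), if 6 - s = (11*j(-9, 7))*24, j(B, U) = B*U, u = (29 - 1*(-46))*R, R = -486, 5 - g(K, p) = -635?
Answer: -8319/10175948650 ≈ -8.1752e-7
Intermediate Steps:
g(K, p) = 640 (g(K, p) = 5 - 1*(-635) = 5 + 635 = 640)
u = -36450 (u = (29 - 1*(-46))*(-486) = (29 + 46)*(-486) = 75*(-486) = -36450)
s = 16638 (s = 6 - 11*(-9*7)*24 = 6 - 11*(-63)*24 = 6 - (-693)*24 = 6 - 1*(-16632) = 6 + 16632 = 16638)
s/(((241432 + 326898)*(u + g(661, 288)))) = 16638/(((241432 + 326898)*(-36450 + 640))) = 16638/((568330*(-35810))) = 16638/(-20351897300) = 16638*(-1/20351897300) = -8319/10175948650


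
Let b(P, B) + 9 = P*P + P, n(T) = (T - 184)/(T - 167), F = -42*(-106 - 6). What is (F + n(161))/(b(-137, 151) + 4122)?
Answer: 28247/136470 ≈ 0.20698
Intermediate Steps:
F = 4704 (F = -42*(-112) = 4704)
n(T) = (-184 + T)/(-167 + T)
b(P, B) = -9 + P + P² (b(P, B) = -9 + (P*P + P) = -9 + (P² + P) = -9 + (P + P²) = -9 + P + P²)
(F + n(161))/(b(-137, 151) + 4122) = (4704 + (-184 + 161)/(-167 + 161))/((-9 - 137 + (-137)²) + 4122) = (4704 - 23/(-6))/((-9 - 137 + 18769) + 4122) = (4704 - ⅙*(-23))/(18623 + 4122) = (4704 + 23/6)/22745 = (28247/6)*(1/22745) = 28247/136470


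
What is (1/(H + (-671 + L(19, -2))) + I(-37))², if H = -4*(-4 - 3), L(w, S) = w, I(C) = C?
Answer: 533101921/389376 ≈ 1369.1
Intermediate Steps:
H = 28 (H = -4*(-7) = 28)
(1/(H + (-671 + L(19, -2))) + I(-37))² = (1/(28 + (-671 + 19)) - 37)² = (1/(28 - 652) - 37)² = (1/(-624) - 37)² = (-1/624 - 37)² = (-23089/624)² = 533101921/389376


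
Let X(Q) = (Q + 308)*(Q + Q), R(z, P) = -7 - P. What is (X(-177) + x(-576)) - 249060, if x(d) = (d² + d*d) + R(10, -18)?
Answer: 368129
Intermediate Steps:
x(d) = 11 + 2*d² (x(d) = (d² + d*d) + (-7 - 1*(-18)) = (d² + d²) + (-7 + 18) = 2*d² + 11 = 11 + 2*d²)
X(Q) = 2*Q*(308 + Q) (X(Q) = (308 + Q)*(2*Q) = 2*Q*(308 + Q))
(X(-177) + x(-576)) - 249060 = (2*(-177)*(308 - 177) + (11 + 2*(-576)²)) - 249060 = (2*(-177)*131 + (11 + 2*331776)) - 249060 = (-46374 + (11 + 663552)) - 249060 = (-46374 + 663563) - 249060 = 617189 - 249060 = 368129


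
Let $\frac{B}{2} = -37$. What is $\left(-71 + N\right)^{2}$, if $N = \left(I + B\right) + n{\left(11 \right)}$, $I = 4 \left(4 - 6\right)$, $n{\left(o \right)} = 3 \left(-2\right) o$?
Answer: $47961$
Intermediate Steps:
$n{\left(o \right)} = - 6 o$
$B = -74$ ($B = 2 \left(-37\right) = -74$)
$I = -8$ ($I = 4 \left(-2\right) = -8$)
$N = -148$ ($N = \left(-8 - 74\right) - 66 = -82 - 66 = -148$)
$\left(-71 + N\right)^{2} = \left(-71 - 148\right)^{2} = \left(-219\right)^{2} = 47961$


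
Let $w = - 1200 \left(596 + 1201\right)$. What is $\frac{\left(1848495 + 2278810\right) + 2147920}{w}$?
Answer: $- \frac{251009}{86256} \approx -2.91$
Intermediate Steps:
$w = -2156400$ ($w = \left(-1200\right) 1797 = -2156400$)
$\frac{\left(1848495 + 2278810\right) + 2147920}{w} = \frac{\left(1848495 + 2278810\right) + 2147920}{-2156400} = \left(4127305 + 2147920\right) \left(- \frac{1}{2156400}\right) = 6275225 \left(- \frac{1}{2156400}\right) = - \frac{251009}{86256}$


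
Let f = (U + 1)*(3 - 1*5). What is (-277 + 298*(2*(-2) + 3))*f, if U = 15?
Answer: 18400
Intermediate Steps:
f = -32 (f = (15 + 1)*(3 - 1*5) = 16*(3 - 5) = 16*(-2) = -32)
(-277 + 298*(2*(-2) + 3))*f = (-277 + 298*(2*(-2) + 3))*(-32) = (-277 + 298*(-4 + 3))*(-32) = (-277 + 298*(-1))*(-32) = (-277 - 298)*(-32) = -575*(-32) = 18400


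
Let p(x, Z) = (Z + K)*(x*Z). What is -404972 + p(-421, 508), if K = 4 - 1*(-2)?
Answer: -110333124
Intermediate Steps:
K = 6 (K = 4 + 2 = 6)
p(x, Z) = Z*x*(6 + Z) (p(x, Z) = (Z + 6)*(x*Z) = (6 + Z)*(Z*x) = Z*x*(6 + Z))
-404972 + p(-421, 508) = -404972 + 508*(-421)*(6 + 508) = -404972 + 508*(-421)*514 = -404972 - 109928152 = -110333124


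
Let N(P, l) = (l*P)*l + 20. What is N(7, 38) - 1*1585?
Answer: 8543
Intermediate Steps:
N(P, l) = 20 + P*l² (N(P, l) = (P*l)*l + 20 = P*l² + 20 = 20 + P*l²)
N(7, 38) - 1*1585 = (20 + 7*38²) - 1*1585 = (20 + 7*1444) - 1585 = (20 + 10108) - 1585 = 10128 - 1585 = 8543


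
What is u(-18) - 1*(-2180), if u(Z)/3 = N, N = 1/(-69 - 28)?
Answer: 211457/97 ≈ 2180.0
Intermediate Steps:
N = -1/97 (N = 1/(-97) = -1/97 ≈ -0.010309)
u(Z) = -3/97 (u(Z) = 3*(-1/97) = -3/97)
u(-18) - 1*(-2180) = -3/97 - 1*(-2180) = -3/97 + 2180 = 211457/97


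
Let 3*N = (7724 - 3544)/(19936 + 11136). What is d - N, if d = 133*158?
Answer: 489709211/23304 ≈ 21014.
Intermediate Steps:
N = 1045/23304 (N = ((7724 - 3544)/(19936 + 11136))/3 = (4180/31072)/3 = (4180*(1/31072))/3 = (1/3)*(1045/7768) = 1045/23304 ≈ 0.044842)
d = 21014
d - N = 21014 - 1*1045/23304 = 21014 - 1045/23304 = 489709211/23304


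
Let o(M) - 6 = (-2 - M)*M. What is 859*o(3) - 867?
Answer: -8598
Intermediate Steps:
o(M) = 6 + M*(-2 - M) (o(M) = 6 + (-2 - M)*M = 6 + M*(-2 - M))
859*o(3) - 867 = 859*(6 - 1*3² - 2*3) - 867 = 859*(6 - 1*9 - 6) - 867 = 859*(6 - 9 - 6) - 867 = 859*(-9) - 867 = -7731 - 867 = -8598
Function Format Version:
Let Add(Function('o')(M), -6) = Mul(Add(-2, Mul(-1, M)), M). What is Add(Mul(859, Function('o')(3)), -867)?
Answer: -8598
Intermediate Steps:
Function('o')(M) = Add(6, Mul(M, Add(-2, Mul(-1, M)))) (Function('o')(M) = Add(6, Mul(Add(-2, Mul(-1, M)), M)) = Add(6, Mul(M, Add(-2, Mul(-1, M)))))
Add(Mul(859, Function('o')(3)), -867) = Add(Mul(859, Add(6, Mul(-1, Pow(3, 2)), Mul(-2, 3))), -867) = Add(Mul(859, Add(6, Mul(-1, 9), -6)), -867) = Add(Mul(859, Add(6, -9, -6)), -867) = Add(Mul(859, -9), -867) = Add(-7731, -867) = -8598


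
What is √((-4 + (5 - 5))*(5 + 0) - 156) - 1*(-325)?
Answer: 325 + 4*I*√11 ≈ 325.0 + 13.266*I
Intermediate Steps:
√((-4 + (5 - 5))*(5 + 0) - 156) - 1*(-325) = √((-4 + 0)*5 - 156) + 325 = √(-4*5 - 156) + 325 = √(-20 - 156) + 325 = √(-176) + 325 = 4*I*√11 + 325 = 325 + 4*I*√11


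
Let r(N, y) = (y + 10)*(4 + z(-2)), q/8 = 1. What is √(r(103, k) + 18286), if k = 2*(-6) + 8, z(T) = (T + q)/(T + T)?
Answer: √18301 ≈ 135.28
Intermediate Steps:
q = 8 (q = 8*1 = 8)
z(T) = (8 + T)/(2*T) (z(T) = (T + 8)/(T + T) = (8 + T)/((2*T)) = (8 + T)*(1/(2*T)) = (8 + T)/(2*T))
k = -4 (k = -12 + 8 = -4)
r(N, y) = 25 + 5*y/2 (r(N, y) = (y + 10)*(4 + (½)*(8 - 2)/(-2)) = (10 + y)*(4 + (½)*(-½)*6) = (10 + y)*(4 - 3/2) = (10 + y)*(5/2) = 25 + 5*y/2)
√(r(103, k) + 18286) = √((25 + (5/2)*(-4)) + 18286) = √((25 - 10) + 18286) = √(15 + 18286) = √18301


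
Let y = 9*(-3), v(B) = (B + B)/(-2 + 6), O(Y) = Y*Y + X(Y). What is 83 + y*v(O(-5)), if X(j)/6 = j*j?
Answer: -4559/2 ≈ -2279.5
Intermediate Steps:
X(j) = 6*j**2 (X(j) = 6*(j*j) = 6*j**2)
O(Y) = 7*Y**2 (O(Y) = Y*Y + 6*Y**2 = Y**2 + 6*Y**2 = 7*Y**2)
v(B) = B/2 (v(B) = (2*B)/4 = (2*B)*(1/4) = B/2)
y = -27
83 + y*v(O(-5)) = 83 - 27*7*(-5)**2/2 = 83 - 27*7*25/2 = 83 - 27*175/2 = 83 - 4725/2 = -4559/2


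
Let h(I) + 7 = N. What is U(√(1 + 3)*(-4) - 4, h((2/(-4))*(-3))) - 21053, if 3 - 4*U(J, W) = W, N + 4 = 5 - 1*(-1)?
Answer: -21051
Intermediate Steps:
N = 2 (N = -4 + (5 - 1*(-1)) = -4 + (5 + 1) = -4 + 6 = 2)
h(I) = -5 (h(I) = -7 + 2 = -5)
U(J, W) = ¾ - W/4
U(√(1 + 3)*(-4) - 4, h((2/(-4))*(-3))) - 21053 = (¾ - ¼*(-5)) - 21053 = (¾ + 5/4) - 21053 = 2 - 21053 = -21051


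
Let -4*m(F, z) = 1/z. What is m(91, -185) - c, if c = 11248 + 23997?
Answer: -26081299/740 ≈ -35245.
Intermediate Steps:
m(F, z) = -1/(4*z)
c = 35245
m(91, -185) - c = -¼/(-185) - 1*35245 = -¼*(-1/185) - 35245 = 1/740 - 35245 = -26081299/740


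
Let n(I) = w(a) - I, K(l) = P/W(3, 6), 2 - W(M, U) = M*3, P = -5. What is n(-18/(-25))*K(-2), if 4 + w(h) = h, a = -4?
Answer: -218/35 ≈ -6.2286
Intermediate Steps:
w(h) = -4 + h
W(M, U) = 2 - 3*M (W(M, U) = 2 - M*3 = 2 - 3*M)
K(l) = 5/7 (K(l) = -5/(2 - 3*3) = -5/(2 - 9) = -5/(-7) = -5*(-⅐) = 5/7)
n(I) = -8 - I (n(I) = (-4 - 4) - I = -8 - I)
n(-18/(-25))*K(-2) = (-8 - (-18)/(-25))*(5/7) = (-8 - (-18)*(-1)/25)*(5/7) = (-8 - 1*18/25)*(5/7) = (-8 - 18/25)*(5/7) = -218/25*5/7 = -218/35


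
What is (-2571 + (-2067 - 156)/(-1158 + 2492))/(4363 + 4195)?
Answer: -3431937/11416372 ≈ -0.30062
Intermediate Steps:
(-2571 + (-2067 - 156)/(-1158 + 2492))/(4363 + 4195) = (-2571 - 2223/1334)/8558 = (-2571 - 2223*1/1334)*(1/8558) = (-2571 - 2223/1334)*(1/8558) = -3431937/1334*1/8558 = -3431937/11416372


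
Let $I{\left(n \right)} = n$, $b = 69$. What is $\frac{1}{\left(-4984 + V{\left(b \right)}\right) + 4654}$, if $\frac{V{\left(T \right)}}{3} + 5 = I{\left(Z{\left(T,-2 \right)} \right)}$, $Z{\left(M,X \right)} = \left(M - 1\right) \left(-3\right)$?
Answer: $- \frac{1}{957} \approx -0.0010449$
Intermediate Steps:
$Z{\left(M,X \right)} = 3 - 3 M$ ($Z{\left(M,X \right)} = \left(-1 + M\right) \left(-3\right) = 3 - 3 M$)
$V{\left(T \right)} = -6 - 9 T$ ($V{\left(T \right)} = -15 + 3 \left(3 - 3 T\right) = -15 - \left(-9 + 9 T\right) = -6 - 9 T$)
$\frac{1}{\left(-4984 + V{\left(b \right)}\right) + 4654} = \frac{1}{\left(-4984 - 627\right) + 4654} = \frac{1}{-5611 + 4654} = \frac{1}{-957} = - \frac{1}{957}$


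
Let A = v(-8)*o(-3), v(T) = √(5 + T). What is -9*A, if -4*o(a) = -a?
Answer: 27*I*√3/4 ≈ 11.691*I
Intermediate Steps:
o(a) = a/4 (o(a) = -(-1)*a/4 = a/4)
A = -3*I*√3/4 (A = √(5 - 8)*((¼)*(-3)) = √(-3)*(-¾) = (I*√3)*(-¾) = -3*I*√3/4 ≈ -1.299*I)
-9*A = -(-27)*I*√3/4 = 27*I*√3/4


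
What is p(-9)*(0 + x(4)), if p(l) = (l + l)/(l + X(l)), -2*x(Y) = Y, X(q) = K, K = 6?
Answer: -12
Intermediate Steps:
X(q) = 6
x(Y) = -Y/2
p(l) = 2*l/(6 + l) (p(l) = (l + l)/(l + 6) = (2*l)/(6 + l) = 2*l/(6 + l))
p(-9)*(0 + x(4)) = (2*(-9)/(6 - 9))*(0 - 1/2*4) = (2*(-9)/(-3))*(0 - 2) = (2*(-9)*(-1/3))*(-2) = 6*(-2) = -12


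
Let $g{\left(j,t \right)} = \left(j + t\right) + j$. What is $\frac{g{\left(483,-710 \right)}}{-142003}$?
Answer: $- \frac{256}{142003} \approx -0.0018028$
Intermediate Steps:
$g{\left(j,t \right)} = t + 2 j$
$\frac{g{\left(483,-710 \right)}}{-142003} = \frac{-710 + 2 \cdot 483}{-142003} = \left(-710 + 966\right) \left(- \frac{1}{142003}\right) = 256 \left(- \frac{1}{142003}\right) = - \frac{256}{142003}$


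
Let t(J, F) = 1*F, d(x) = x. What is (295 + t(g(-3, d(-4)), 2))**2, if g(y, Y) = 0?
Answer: 88209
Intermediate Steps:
t(J, F) = F
(295 + t(g(-3, d(-4)), 2))**2 = (295 + 2)**2 = 297**2 = 88209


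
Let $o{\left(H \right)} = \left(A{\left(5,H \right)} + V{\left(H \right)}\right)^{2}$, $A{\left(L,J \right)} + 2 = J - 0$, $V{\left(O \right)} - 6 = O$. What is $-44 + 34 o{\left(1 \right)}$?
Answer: $1180$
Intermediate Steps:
$V{\left(O \right)} = 6 + O$
$A{\left(L,J \right)} = -2 + J$ ($A{\left(L,J \right)} = -2 + \left(J - 0\right) = -2 + \left(J + 0\right) = -2 + J$)
$o{\left(H \right)} = \left(4 + 2 H\right)^{2}$ ($o{\left(H \right)} = \left(\left(-2 + H\right) + \left(6 + H\right)\right)^{2} = \left(4 + 2 H\right)^{2}$)
$-44 + 34 o{\left(1 \right)} = -44 + 34 \cdot 4 \left(2 + 1\right)^{2} = -44 + 34 \cdot 4 \cdot 3^{2} = -44 + 34 \cdot 4 \cdot 9 = -44 + 34 \cdot 36 = -44 + 1224 = 1180$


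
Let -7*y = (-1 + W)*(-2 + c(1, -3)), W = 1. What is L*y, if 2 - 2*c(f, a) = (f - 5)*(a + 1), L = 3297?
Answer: 0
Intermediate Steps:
c(f, a) = 1 - (1 + a)*(-5 + f)/2 (c(f, a) = 1 - (f - 5)*(a + 1)/2 = 1 - (-5 + f)*(1 + a)/2 = 1 - (1 + a)*(-5 + f)/2)
y = 0 (y = -(-1 + 1)*(-2 + (7/2 - 1/2*1 + (5/2)*(-3) - 1/2*(-3)*1))/7 = -0*(-2 + (7/2 - 1/2 - 15/2 + 3/2)) = -0*(-2 - 3) = -0*(-5) = -1/7*0 = 0)
L*y = 3297*0 = 0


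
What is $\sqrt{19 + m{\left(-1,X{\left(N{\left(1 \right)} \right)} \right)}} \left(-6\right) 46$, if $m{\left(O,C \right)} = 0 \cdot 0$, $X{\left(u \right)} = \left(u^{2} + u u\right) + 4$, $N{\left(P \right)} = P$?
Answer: $- 276 \sqrt{19} \approx -1203.1$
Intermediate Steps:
$X{\left(u \right)} = 4 + 2 u^{2}$ ($X{\left(u \right)} = \left(u^{2} + u^{2}\right) + 4 = 2 u^{2} + 4 = 4 + 2 u^{2}$)
$m{\left(O,C \right)} = 0$
$\sqrt{19 + m{\left(-1,X{\left(N{\left(1 \right)} \right)} \right)}} \left(-6\right) 46 = \sqrt{19 + 0} \left(-6\right) 46 = \sqrt{19} \left(-6\right) 46 = - 6 \sqrt{19} \cdot 46 = - 276 \sqrt{19}$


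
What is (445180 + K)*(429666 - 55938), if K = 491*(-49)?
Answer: 157384709088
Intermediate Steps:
K = -24059
(445180 + K)*(429666 - 55938) = (445180 - 24059)*(429666 - 55938) = 421121*373728 = 157384709088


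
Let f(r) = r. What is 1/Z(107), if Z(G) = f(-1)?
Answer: -1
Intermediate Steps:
Z(G) = -1
1/Z(107) = 1/(-1) = -1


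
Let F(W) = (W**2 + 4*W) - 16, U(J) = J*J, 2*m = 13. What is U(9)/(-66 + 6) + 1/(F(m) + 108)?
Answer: -17227/12820 ≈ -1.3438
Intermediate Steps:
m = 13/2 (m = (1/2)*13 = 13/2 ≈ 6.5000)
U(J) = J**2
F(W) = -16 + W**2 + 4*W
U(9)/(-66 + 6) + 1/(F(m) + 108) = 9**2/(-66 + 6) + 1/((-16 + (13/2)**2 + 4*(13/2)) + 108) = 81/(-60) + 1/((-16 + 169/4 + 26) + 108) = -1/60*81 + 1/(209/4 + 108) = -27/20 + 1/(641/4) = -27/20 + 4/641 = -17227/12820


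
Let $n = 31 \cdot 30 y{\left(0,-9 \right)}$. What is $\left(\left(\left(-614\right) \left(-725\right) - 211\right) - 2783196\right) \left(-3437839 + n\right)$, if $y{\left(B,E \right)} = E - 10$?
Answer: $8079868107813$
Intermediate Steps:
$y{\left(B,E \right)} = -10 + E$
$n = -17670$ ($n = 31 \cdot 30 \left(-10 - 9\right) = 930 \left(-19\right) = -17670$)
$\left(\left(\left(-614\right) \left(-725\right) - 211\right) - 2783196\right) \left(-3437839 + n\right) = \left(\left(\left(-614\right) \left(-725\right) - 211\right) - 2783196\right) \left(-3437839 - 17670\right) = \left(\left(445150 - 211\right) - 2783196\right) \left(-3455509\right) = \left(444939 - 2783196\right) \left(-3455509\right) = \left(-2338257\right) \left(-3455509\right) = 8079868107813$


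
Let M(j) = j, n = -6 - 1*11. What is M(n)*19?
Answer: -323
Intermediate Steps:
n = -17 (n = -6 - 11 = -17)
M(n)*19 = -17*19 = -323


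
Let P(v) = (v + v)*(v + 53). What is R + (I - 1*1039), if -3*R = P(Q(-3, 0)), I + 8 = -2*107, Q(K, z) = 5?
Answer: -4363/3 ≈ -1454.3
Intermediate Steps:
I = -222 (I = -8 - 2*107 = -8 - 214 = -222)
P(v) = 2*v*(53 + v) (P(v) = (2*v)*(53 + v) = 2*v*(53 + v))
R = -580/3 (R = -2*5*(53 + 5)/3 = -2*5*58/3 = -1/3*580 = -580/3 ≈ -193.33)
R + (I - 1*1039) = -580/3 + (-222 - 1*1039) = -580/3 + (-222 - 1039) = -580/3 - 1261 = -4363/3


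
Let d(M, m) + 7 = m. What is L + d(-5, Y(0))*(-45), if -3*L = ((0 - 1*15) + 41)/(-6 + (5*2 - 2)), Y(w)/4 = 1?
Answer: 392/3 ≈ 130.67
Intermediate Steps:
Y(w) = 4 (Y(w) = 4*1 = 4)
d(M, m) = -7 + m
L = -13/3 (L = -((0 - 1*15) + 41)/(3*(-6 + (5*2 - 2))) = -((0 - 15) + 41)/(3*(-6 + (10 - 2))) = -(-15 + 41)/(3*(-6 + 8)) = -26/(3*2) = -⅓*13 = -13/3 ≈ -4.3333)
L + d(-5, Y(0))*(-45) = -13/3 + (-7 + 4)*(-45) = -13/3 - 3*(-45) = -13/3 + 135 = 392/3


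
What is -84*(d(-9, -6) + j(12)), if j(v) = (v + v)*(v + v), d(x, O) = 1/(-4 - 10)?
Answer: -48378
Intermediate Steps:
d(x, O) = -1/14 (d(x, O) = 1/(-14) = -1/14)
j(v) = 4*v**2 (j(v) = (2*v)*(2*v) = 4*v**2)
-84*(d(-9, -6) + j(12)) = -84*(-1/14 + 4*12**2) = -84*(-1/14 + 4*144) = -84*(-1/14 + 576) = -84*8063/14 = -48378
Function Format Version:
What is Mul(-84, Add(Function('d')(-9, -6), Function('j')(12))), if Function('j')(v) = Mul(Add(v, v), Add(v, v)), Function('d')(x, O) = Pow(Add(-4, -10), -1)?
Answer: -48378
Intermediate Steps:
Function('d')(x, O) = Rational(-1, 14) (Function('d')(x, O) = Pow(-14, -1) = Rational(-1, 14))
Function('j')(v) = Mul(4, Pow(v, 2)) (Function('j')(v) = Mul(Mul(2, v), Mul(2, v)) = Mul(4, Pow(v, 2)))
Mul(-84, Add(Function('d')(-9, -6), Function('j')(12))) = Mul(-84, Add(Rational(-1, 14), Mul(4, Pow(12, 2)))) = Mul(-84, Add(Rational(-1, 14), Mul(4, 144))) = Mul(-84, Add(Rational(-1, 14), 576)) = Mul(-84, Rational(8063, 14)) = -48378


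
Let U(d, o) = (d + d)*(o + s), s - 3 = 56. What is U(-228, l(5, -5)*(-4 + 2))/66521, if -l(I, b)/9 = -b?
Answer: -67944/66521 ≈ -1.0214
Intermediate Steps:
l(I, b) = 9*b (l(I, b) = -(-9)*b = 9*b)
s = 59 (s = 3 + 56 = 59)
U(d, o) = 2*d*(59 + o) (U(d, o) = (d + d)*(o + 59) = (2*d)*(59 + o) = 2*d*(59 + o))
U(-228, l(5, -5)*(-4 + 2))/66521 = (2*(-228)*(59 + (9*(-5))*(-4 + 2)))/66521 = (2*(-228)*(59 - 45*(-2)))*(1/66521) = (2*(-228)*(59 + 90))*(1/66521) = (2*(-228)*149)*(1/66521) = -67944*1/66521 = -67944/66521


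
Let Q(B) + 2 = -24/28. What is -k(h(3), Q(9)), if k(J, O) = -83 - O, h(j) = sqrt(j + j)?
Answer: 561/7 ≈ 80.143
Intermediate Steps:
Q(B) = -20/7 (Q(B) = -2 - 24/28 = -2 - 24*1/28 = -2 - 6/7 = -20/7)
h(j) = sqrt(2)*sqrt(j) (h(j) = sqrt(2*j) = sqrt(2)*sqrt(j))
-k(h(3), Q(9)) = -(-83 - 1*(-20/7)) = -(-83 + 20/7) = -1*(-561/7) = 561/7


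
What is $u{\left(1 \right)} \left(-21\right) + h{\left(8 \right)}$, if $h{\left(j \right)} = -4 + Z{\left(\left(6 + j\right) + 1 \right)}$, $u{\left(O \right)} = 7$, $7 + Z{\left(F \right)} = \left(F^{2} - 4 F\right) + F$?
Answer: $22$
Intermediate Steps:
$Z{\left(F \right)} = -7 + F^{2} - 3 F$ ($Z{\left(F \right)} = -7 + \left(\left(F^{2} - 4 F\right) + F\right) = -7 + \left(F^{2} - 3 F\right) = -7 + F^{2} - 3 F$)
$h{\left(j \right)} = -32 + \left(7 + j\right)^{2} - 3 j$ ($h{\left(j \right)} = -4 - \left(7 - \left(\left(6 + j\right) + 1\right)^{2} + 3 \left(\left(6 + j\right) + 1\right)\right) = -4 - \left(7 - \left(7 + j\right)^{2} + 3 \left(7 + j\right)\right) = -4 - \left(28 - \left(7 + j\right)^{2} + 3 j\right) = -32 + \left(7 + j\right)^{2} - 3 j$)
$u{\left(1 \right)} \left(-21\right) + h{\left(8 \right)} = 7 \left(-21\right) + \left(17 + 8^{2} + 11 \cdot 8\right) = -147 + \left(17 + 64 + 88\right) = -147 + 169 = 22$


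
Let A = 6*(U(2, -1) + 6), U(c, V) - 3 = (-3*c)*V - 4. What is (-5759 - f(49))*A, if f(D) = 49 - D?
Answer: -380094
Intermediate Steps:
U(c, V) = -1 - 3*V*c (U(c, V) = 3 + ((-3*c)*V - 4) = 3 + (-3*V*c - 4) = 3 + (-4 - 3*V*c) = -1 - 3*V*c)
A = 66 (A = 6*((-1 - 3*(-1)*2) + 6) = 6*((-1 + 6) + 6) = 6*(5 + 6) = 6*11 = 66)
(-5759 - f(49))*A = (-5759 - (49 - 1*49))*66 = (-5759 - (49 - 49))*66 = (-5759 - 1*0)*66 = (-5759 + 0)*66 = -5759*66 = -380094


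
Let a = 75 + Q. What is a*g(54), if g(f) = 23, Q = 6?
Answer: 1863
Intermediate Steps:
a = 81 (a = 75 + 6 = 81)
a*g(54) = 81*23 = 1863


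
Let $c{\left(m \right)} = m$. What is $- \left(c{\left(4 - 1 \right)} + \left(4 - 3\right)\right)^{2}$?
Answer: $-16$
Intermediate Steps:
$- \left(c{\left(4 - 1 \right)} + \left(4 - 3\right)\right)^{2} = - \left(\left(4 - 1\right) + \left(4 - 3\right)\right)^{2} = - \left(3 + \left(4 - 3\right)\right)^{2} = - \left(3 + 1\right)^{2} = - 4^{2} = \left(-1\right) 16 = -16$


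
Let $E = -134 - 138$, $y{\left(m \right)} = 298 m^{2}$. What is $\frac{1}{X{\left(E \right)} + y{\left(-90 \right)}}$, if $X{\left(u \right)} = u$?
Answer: $\frac{1}{2413528} \approx 4.1433 \cdot 10^{-7}$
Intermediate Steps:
$E = -272$
$\frac{1}{X{\left(E \right)} + y{\left(-90 \right)}} = \frac{1}{-272 + 298 \left(-90\right)^{2}} = \frac{1}{-272 + 298 \cdot 8100} = \frac{1}{-272 + 2413800} = \frac{1}{2413528}$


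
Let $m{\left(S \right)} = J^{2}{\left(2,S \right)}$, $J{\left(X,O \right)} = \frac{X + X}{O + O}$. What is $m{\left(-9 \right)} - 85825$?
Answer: $- \frac{6951821}{81} \approx -85825.0$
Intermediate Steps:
$J{\left(X,O \right)} = \frac{X}{O}$ ($J{\left(X,O \right)} = \frac{2 X}{2 O} = 2 X \frac{1}{2 O} = \frac{X}{O}$)
$m{\left(S \right)} = \frac{4}{S^{2}}$ ($m{\left(S \right)} = \left(\frac{2}{S}\right)^{2} = \frac{4}{S^{2}}$)
$m{\left(-9 \right)} - 85825 = \frac{4}{81} - 85825 = - \frac{6951821}{81}$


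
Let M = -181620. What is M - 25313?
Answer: -206933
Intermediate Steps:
M - 25313 = -181620 - 25313 = -206933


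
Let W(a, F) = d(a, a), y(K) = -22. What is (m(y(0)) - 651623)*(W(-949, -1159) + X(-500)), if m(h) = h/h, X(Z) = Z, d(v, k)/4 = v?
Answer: 2799368112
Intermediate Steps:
d(v, k) = 4*v
W(a, F) = 4*a
m(h) = 1
(m(y(0)) - 651623)*(W(-949, -1159) + X(-500)) = (1 - 651623)*(4*(-949) - 500) = -651622*(-3796 - 500) = -651622*(-4296) = 2799368112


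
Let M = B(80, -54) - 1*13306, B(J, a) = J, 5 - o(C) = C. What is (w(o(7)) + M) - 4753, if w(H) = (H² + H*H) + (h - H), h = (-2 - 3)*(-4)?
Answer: -17949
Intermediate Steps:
o(C) = 5 - C
h = 20 (h = -5*(-4) = 20)
w(H) = 20 - H + 2*H² (w(H) = (H² + H*H) + (20 - H) = (H² + H²) + (20 - H) = 2*H² + (20 - H) = 20 - H + 2*H²)
M = -13226 (M = 80 - 1*13306 = 80 - 13306 = -13226)
(w(o(7)) + M) - 4753 = ((20 - (5 - 1*7) + 2*(5 - 1*7)²) - 13226) - 4753 = ((20 - (5 - 7) + 2*(5 - 7)²) - 13226) - 4753 = ((20 - 1*(-2) + 2*(-2)²) - 13226) - 4753 = ((20 + 2 + 2*4) - 13226) - 4753 = ((20 + 2 + 8) - 13226) - 4753 = (30 - 13226) - 4753 = -13196 - 4753 = -17949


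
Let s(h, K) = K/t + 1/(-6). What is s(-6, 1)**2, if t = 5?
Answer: 1/900 ≈ 0.0011111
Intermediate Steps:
s(h, K) = -1/6 + K/5 (s(h, K) = K/5 + 1/(-6) = K*(1/5) + 1*(-1/6) = K/5 - 1/6 = -1/6 + K/5)
s(-6, 1)**2 = (-1/6 + (1/5)*1)**2 = (-1/6 + 1/5)**2 = (1/30)**2 = 1/900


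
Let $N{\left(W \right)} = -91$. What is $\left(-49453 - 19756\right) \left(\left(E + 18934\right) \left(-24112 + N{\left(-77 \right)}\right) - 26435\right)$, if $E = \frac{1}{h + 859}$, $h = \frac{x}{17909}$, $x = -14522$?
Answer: $\frac{487476369998423641640}{15369309} \approx 3.1718 \cdot 10^{13}$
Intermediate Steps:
$h = - \frac{14522}{17909} \approx -0.81088$
$E = \frac{17909}{15369309}$ ($E = \frac{1}{- \frac{14522}{17909} + 859} = \frac{1}{\frac{15369309}{17909}} = \frac{17909}{15369309} \approx 0.0011652$)
$\left(-49453 - 19756\right) \left(\left(E + 18934\right) \left(-24112 + N{\left(-77 \right)}\right) - 26435\right) = \left(-49453 - 19756\right) \left(\left(\frac{17909}{15369309} + 18934\right) \left(-24112 - 91\right) - 26435\right) = - 69209 \left(\frac{291002514515}{15369309} \left(-24203\right) - 26435\right) = - 69209 \left(- \frac{7043133858806545}{15369309} - 26435\right) = \left(-69209\right) \left(- \frac{7043540146489960}{15369309}\right) = \frac{487476369998423641640}{15369309}$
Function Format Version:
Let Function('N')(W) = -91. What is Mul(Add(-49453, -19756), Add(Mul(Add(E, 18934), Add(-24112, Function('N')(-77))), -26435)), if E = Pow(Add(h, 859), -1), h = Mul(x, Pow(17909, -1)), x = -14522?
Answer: Rational(487476369998423641640, 15369309) ≈ 3.1718e+13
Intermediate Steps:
h = Rational(-14522, 17909) (h = Mul(-14522, Pow(17909, -1)) = Mul(-14522, Rational(1, 17909)) = Rational(-14522, 17909) ≈ -0.81088)
E = Rational(17909, 15369309) (E = Pow(Add(Rational(-14522, 17909), 859), -1) = Pow(Rational(15369309, 17909), -1) = Rational(17909, 15369309) ≈ 0.0011652)
Mul(Add(-49453, -19756), Add(Mul(Add(E, 18934), Add(-24112, Function('N')(-77))), -26435)) = Mul(Add(-49453, -19756), Add(Mul(Add(Rational(17909, 15369309), 18934), Add(-24112, -91)), -26435)) = Mul(-69209, Add(Mul(Rational(291002514515, 15369309), -24203), -26435)) = Mul(-69209, Add(Rational(-7043133858806545, 15369309), -26435)) = Mul(-69209, Rational(-7043540146489960, 15369309)) = Rational(487476369998423641640, 15369309)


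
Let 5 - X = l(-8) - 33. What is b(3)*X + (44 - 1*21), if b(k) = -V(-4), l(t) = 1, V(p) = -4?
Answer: 171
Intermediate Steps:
X = 37 (X = 5 - (1 - 33) = 5 - 1*(-32) = 5 + 32 = 37)
b(k) = 4 (b(k) = -1*(-4) = 4)
b(3)*X + (44 - 1*21) = 4*37 + (44 - 1*21) = 148 + (44 - 21) = 148 + 23 = 171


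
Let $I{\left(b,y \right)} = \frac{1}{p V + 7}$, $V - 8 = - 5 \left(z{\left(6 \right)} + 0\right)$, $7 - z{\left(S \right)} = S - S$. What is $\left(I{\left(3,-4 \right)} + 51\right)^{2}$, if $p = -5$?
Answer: $\frac{52461049}{20164} \approx 2601.7$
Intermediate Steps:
$z{\left(S \right)} = 7$ ($z{\left(S \right)} = 7 - \left(S - S\right) = 7 - 0 = 7 + 0 = 7$)
$V = -27$ ($V = 8 - 5 \left(7 + 0\right) = 8 - 35 = -27$)
$I{\left(b,y \right)} = \frac{1}{142}$ ($I{\left(b,y \right)} = \frac{1}{\left(-5\right) \left(-27\right) + 7} = \frac{1}{135 + 7} = \frac{1}{142}$)
$\left(I{\left(3,-4 \right)} + 51\right)^{2} = \left(\frac{1}{142} + 51\right)^{2} = \left(\frac{7243}{142}\right)^{2} = \frac{52461049}{20164}$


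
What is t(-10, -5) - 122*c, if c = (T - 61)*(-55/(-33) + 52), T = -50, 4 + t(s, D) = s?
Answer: 726740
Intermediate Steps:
t(s, D) = -4 + s
c = -5957 (c = (-50 - 61)*(-55/(-33) + 52) = -111*(-55*(-1/33) + 52) = -111*(5/3 + 52) = -111*161/3 = -5957)
t(-10, -5) - 122*c = (-4 - 10) - 122*(-5957) = -14 + 726754 = 726740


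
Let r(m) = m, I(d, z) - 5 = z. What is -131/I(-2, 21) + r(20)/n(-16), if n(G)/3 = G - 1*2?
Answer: -3797/702 ≈ -5.4088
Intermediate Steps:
I(d, z) = 5 + z
n(G) = -6 + 3*G (n(G) = 3*(G - 1*2) = 3*(G - 2) = 3*(-2 + G) = -6 + 3*G)
-131/I(-2, 21) + r(20)/n(-16) = -131/(5 + 21) + 20/(-6 + 3*(-16)) = -131/26 + 20/(-6 - 48) = -131*1/26 + 20/(-54) = -131/26 + 20*(-1/54) = -131/26 - 10/27 = -3797/702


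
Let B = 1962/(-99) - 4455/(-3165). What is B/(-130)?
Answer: 3287/23210 ≈ 0.14162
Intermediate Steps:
B = -42731/2321 (B = 1962*(-1/99) - 4455*(-1/3165) = -218/11 + 297/211 = -42731/2321 ≈ -18.411)
B/(-130) = -42731/2321/(-130) = -42731/2321*(-1/130) = 3287/23210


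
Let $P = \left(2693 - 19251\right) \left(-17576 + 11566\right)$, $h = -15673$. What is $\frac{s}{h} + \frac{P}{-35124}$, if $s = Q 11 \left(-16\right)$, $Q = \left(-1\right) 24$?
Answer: $- \frac{389956175779}{137624613} \approx -2833.5$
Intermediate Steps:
$Q = -24$
$s = 4224$ ($s = \left(-24\right) 11 \left(-16\right) = \left(-264\right) \left(-16\right) = 4224$)
$P = 99513580$ ($P = \left(-16558\right) \left(-6010\right) = 99513580$)
$\frac{s}{h} + \frac{P}{-35124} = \frac{4224}{-15673} + \frac{99513580}{-35124} = 4224 \left(- \frac{1}{15673}\right) + 99513580 \left(- \frac{1}{35124}\right) = - \frac{4224}{15673} - \frac{24878395}{8781} = - \frac{389956175779}{137624613}$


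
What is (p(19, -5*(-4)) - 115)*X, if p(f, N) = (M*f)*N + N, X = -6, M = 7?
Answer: -15390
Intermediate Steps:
p(f, N) = N + 7*N*f (p(f, N) = (7*f)*N + N = 7*N*f + N = N + 7*N*f)
(p(19, -5*(-4)) - 115)*X = ((-5*(-4))*(1 + 7*19) - 115)*(-6) = (20*(1 + 133) - 115)*(-6) = (20*134 - 115)*(-6) = (2680 - 115)*(-6) = 2565*(-6) = -15390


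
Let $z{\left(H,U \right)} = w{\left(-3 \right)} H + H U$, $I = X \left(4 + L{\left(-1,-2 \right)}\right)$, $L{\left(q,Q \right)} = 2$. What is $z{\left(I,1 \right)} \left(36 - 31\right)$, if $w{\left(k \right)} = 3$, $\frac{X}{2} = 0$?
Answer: $0$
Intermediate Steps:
$X = 0$ ($X = 2 \cdot 0 = 0$)
$I = 0$ ($I = 0 \left(4 + 2\right) = 0 \cdot 6 = 0$)
$z{\left(H,U \right)} = 3 H + H U$
$z{\left(I,1 \right)} \left(36 - 31\right) = 0 \left(3 + 1\right) \left(36 - 31\right) = 0 \cdot 4 \cdot 5 = 0 \cdot 5 = 0$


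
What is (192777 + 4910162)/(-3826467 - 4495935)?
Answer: -5102939/8322402 ≈ -0.61316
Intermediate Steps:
(192777 + 4910162)/(-3826467 - 4495935) = 5102939/(-8322402) = 5102939*(-1/8322402) = -5102939/8322402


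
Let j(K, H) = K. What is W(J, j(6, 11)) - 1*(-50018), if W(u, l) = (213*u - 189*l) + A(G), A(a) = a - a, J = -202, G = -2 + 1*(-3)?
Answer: 5858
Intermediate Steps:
G = -5 (G = -2 - 3 = -5)
A(a) = 0
W(u, l) = -189*l + 213*u (W(u, l) = (213*u - 189*l) + 0 = (-189*l + 213*u) + 0 = -189*l + 213*u)
W(J, j(6, 11)) - 1*(-50018) = (-189*6 + 213*(-202)) - 1*(-50018) = (-1134 - 43026) + 50018 = -44160 + 50018 = 5858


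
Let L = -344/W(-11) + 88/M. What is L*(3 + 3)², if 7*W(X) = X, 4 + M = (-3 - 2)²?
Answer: 618432/77 ≈ 8031.6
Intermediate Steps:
M = 21 (M = -4 + (-3 - 2)² = -4 + (-5)² = -4 + 25 = 21)
W(X) = X/7
L = 51536/231 (L = -344/((⅐)*(-11)) + 88/21 = -344/(-11/7) + 88*(1/21) = -344*(-7/11) + 88/21 = 2408/11 + 88/21 = 51536/231 ≈ 223.10)
L*(3 + 3)² = 51536*(3 + 3)²/231 = (51536/231)*6² = (51536/231)*36 = 618432/77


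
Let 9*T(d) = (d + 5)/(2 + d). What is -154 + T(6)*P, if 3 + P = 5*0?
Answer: -3707/24 ≈ -154.46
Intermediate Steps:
T(d) = (5 + d)/(9*(2 + d)) (T(d) = ((d + 5)/(2 + d))/9 = ((5 + d)/(2 + d))/9 = (5 + d)/(9*(2 + d)))
P = -3 (P = -3 + 5*0 = -3 + 0 = -3)
-154 + T(6)*P = -154 + ((5 + 6)/(9*(2 + 6)))*(-3) = -154 + ((1/9)*11/8)*(-3) = -154 + ((1/9)*(1/8)*11)*(-3) = -154 + (11/72)*(-3) = -154 - 11/24 = -3707/24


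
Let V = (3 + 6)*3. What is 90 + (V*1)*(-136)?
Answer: -3582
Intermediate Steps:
V = 27 (V = 9*3 = 27)
90 + (V*1)*(-136) = 90 + (27*1)*(-136) = 90 + 27*(-136) = 90 - 3672 = -3582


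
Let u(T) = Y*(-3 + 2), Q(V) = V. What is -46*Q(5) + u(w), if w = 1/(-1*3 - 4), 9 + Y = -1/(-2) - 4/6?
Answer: -1325/6 ≈ -220.83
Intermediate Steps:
Y = -55/6 (Y = -9 + (-1/(-2) - 4/6) = -9 + (-1*(-½) - 4*⅙) = -9 + (½ - ⅔) = -9 - ⅙ = -55/6 ≈ -9.1667)
w = -⅐ (w = 1/(-3 - 4) = 1/(-7) = -⅐ ≈ -0.14286)
u(T) = 55/6 (u(T) = -55*(-3 + 2)/6 = -55/6*(-1) = 55/6)
-46*Q(5) + u(w) = -46*5 + 55/6 = -230 + 55/6 = -1325/6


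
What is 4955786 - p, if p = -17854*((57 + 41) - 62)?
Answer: 5598530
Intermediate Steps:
p = -642744 (p = -17854*(98 - 62) = -17854*36 = -642744)
4955786 - p = 4955786 - 1*(-642744) = 4955786 + 642744 = 5598530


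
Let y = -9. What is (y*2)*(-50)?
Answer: 900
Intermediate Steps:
(y*2)*(-50) = -9*2*(-50) = -18*(-50) = 900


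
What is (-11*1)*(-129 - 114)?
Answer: 2673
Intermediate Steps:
(-11*1)*(-129 - 114) = -11*(-243) = 2673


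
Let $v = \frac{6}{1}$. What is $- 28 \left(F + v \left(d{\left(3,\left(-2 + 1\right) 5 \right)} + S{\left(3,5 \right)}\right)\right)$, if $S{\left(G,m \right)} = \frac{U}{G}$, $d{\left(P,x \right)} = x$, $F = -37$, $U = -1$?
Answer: $1932$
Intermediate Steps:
$S{\left(G,m \right)} = - \frac{1}{G}$
$v = 6$ ($v = 6 \cdot 1 = 6$)
$- 28 \left(F + v \left(d{\left(3,\left(-2 + 1\right) 5 \right)} + S{\left(3,5 \right)}\right)\right) = - 28 \left(-37 + 6 \left(\left(-2 + 1\right) 5 - \frac{1}{3}\right)\right) = - 28 \left(-37 + 6 \left(\left(-1\right) 5 - \frac{1}{3}\right)\right) = - 28 \left(-37 + 6 \left(-5 - \frac{1}{3}\right)\right) = - 28 \left(-37 + 6 \left(- \frac{16}{3}\right)\right) = - 28 \left(-37 - 32\right) = \left(-28\right) \left(-69\right) = 1932$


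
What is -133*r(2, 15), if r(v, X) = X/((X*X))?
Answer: -133/15 ≈ -8.8667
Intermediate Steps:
r(v, X) = 1/X (r(v, X) = X/(X²) = X/X² = 1/X)
-133*r(2, 15) = -133/15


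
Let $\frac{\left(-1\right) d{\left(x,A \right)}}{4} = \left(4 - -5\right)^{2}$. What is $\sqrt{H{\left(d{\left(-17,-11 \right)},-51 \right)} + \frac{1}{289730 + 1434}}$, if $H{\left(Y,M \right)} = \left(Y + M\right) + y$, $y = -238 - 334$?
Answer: $\frac{3 i \sqrt{2230092262093}}{145582} \approx 30.773 i$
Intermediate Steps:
$y = -572$
$d{\left(x,A \right)} = -324$ ($d{\left(x,A \right)} = - 4 \left(4 - -5\right)^{2} = - 4 \left(4 + 5\right)^{2} = - 4 \cdot 9^{2} = \left(-4\right) 81 = -324$)
$H{\left(Y,M \right)} = -572 + M + Y$ ($H{\left(Y,M \right)} = \left(Y + M\right) - 572 = \left(M + Y\right) - 572 = -572 + M + Y$)
$\sqrt{H{\left(d{\left(-17,-11 \right)},-51 \right)} + \frac{1}{289730 + 1434}} = \sqrt{\left(-572 - 51 - 324\right) + \frac{1}{289730 + 1434}} = \sqrt{-947 + \frac{1}{291164}} = \sqrt{- \frac{275732307}{291164}} = \frac{3 i \sqrt{2230092262093}}{145582}$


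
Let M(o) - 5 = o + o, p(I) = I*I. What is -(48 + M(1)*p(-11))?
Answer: -895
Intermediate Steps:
p(I) = I²
M(o) = 5 + 2*o (M(o) = 5 + (o + o) = 5 + 2*o)
-(48 + M(1)*p(-11)) = -(48 + (5 + 2*1)*(-11)²) = -(48 + (5 + 2)*121) = -(48 + 7*121) = -(48 + 847) = -1*895 = -895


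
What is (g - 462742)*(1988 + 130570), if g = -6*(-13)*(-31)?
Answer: -61660679280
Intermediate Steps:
g = -2418 (g = 78*(-31) = -2418)
(g - 462742)*(1988 + 130570) = (-2418 - 462742)*(1988 + 130570) = -465160*132558 = -61660679280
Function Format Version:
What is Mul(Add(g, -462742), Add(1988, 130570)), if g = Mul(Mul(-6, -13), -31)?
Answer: -61660679280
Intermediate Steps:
g = -2418 (g = Mul(78, -31) = -2418)
Mul(Add(g, -462742), Add(1988, 130570)) = Mul(Add(-2418, -462742), Add(1988, 130570)) = Mul(-465160, 132558) = -61660679280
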